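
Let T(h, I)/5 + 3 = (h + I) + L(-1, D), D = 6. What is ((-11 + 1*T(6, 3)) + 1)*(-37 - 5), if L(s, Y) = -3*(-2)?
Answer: -2100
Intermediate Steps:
L(s, Y) = 6
T(h, I) = 15 + 5*I + 5*h (T(h, I) = -15 + 5*((h + I) + 6) = -15 + 5*((I + h) + 6) = -15 + 5*(6 + I + h) = -15 + (30 + 5*I + 5*h) = 15 + 5*I + 5*h)
((-11 + 1*T(6, 3)) + 1)*(-37 - 5) = ((-11 + 1*(15 + 5*3 + 5*6)) + 1)*(-37 - 5) = ((-11 + 1*(15 + 15 + 30)) + 1)*(-42) = ((-11 + 1*60) + 1)*(-42) = ((-11 + 60) + 1)*(-42) = (49 + 1)*(-42) = 50*(-42) = -2100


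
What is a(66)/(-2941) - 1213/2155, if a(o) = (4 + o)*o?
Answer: -13523533/6337855 ≈ -2.1338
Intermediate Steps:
a(o) = o*(4 + o)
a(66)/(-2941) - 1213/2155 = (66*(4 + 66))/(-2941) - 1213/2155 = (66*70)*(-1/2941) - 1213*1/2155 = 4620*(-1/2941) - 1213/2155 = -4620/2941 - 1213/2155 = -13523533/6337855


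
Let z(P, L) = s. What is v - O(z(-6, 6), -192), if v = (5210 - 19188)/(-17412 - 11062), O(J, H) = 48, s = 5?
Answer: -676387/14237 ≈ -47.509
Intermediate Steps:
z(P, L) = 5
v = 6989/14237 (v = -13978/(-28474) = -13978*(-1/28474) = 6989/14237 ≈ 0.49090)
v - O(z(-6, 6), -192) = 6989/14237 - 1*48 = 6989/14237 - 48 = -676387/14237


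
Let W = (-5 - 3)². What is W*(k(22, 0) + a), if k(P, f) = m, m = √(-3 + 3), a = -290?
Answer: -18560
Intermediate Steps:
W = 64 (W = (-8)² = 64)
m = 0 (m = √0 = 0)
k(P, f) = 0
W*(k(22, 0) + a) = 64*(0 - 290) = 64*(-290) = -18560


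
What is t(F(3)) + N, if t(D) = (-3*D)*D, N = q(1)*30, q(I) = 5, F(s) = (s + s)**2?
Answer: -3738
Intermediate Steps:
F(s) = 4*s**2 (F(s) = (2*s)**2 = 4*s**2)
N = 150 (N = 5*30 = 150)
t(D) = -3*D**2
t(F(3)) + N = -3*(4*3**2)**2 + 150 = -3*(4*9)**2 + 150 = -3*36**2 + 150 = -3*1296 + 150 = -3888 + 150 = -3738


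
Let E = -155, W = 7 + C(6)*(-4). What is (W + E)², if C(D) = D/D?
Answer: 23104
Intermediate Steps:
C(D) = 1
W = 3 (W = 7 + 1*(-4) = 7 - 4 = 3)
(W + E)² = (3 - 155)² = (-152)² = 23104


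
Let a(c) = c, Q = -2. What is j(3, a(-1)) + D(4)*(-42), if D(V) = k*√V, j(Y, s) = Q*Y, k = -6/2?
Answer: 246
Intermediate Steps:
k = -3 (k = -6*½ = -3)
j(Y, s) = -2*Y
D(V) = -3*√V
j(3, a(-1)) + D(4)*(-42) = -2*3 - 3*√4*(-42) = -6 - 3*2*(-42) = -6 - 6*(-42) = -6 + 252 = 246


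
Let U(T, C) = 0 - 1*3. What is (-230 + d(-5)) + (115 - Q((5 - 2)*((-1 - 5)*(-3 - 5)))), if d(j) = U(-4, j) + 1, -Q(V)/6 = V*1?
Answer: 747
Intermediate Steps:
U(T, C) = -3 (U(T, C) = 0 - 3 = -3)
Q(V) = -6*V
d(j) = -2 (d(j) = -3 + 1 = -2)
(-230 + d(-5)) + (115 - Q((5 - 2)*((-1 - 5)*(-3 - 5)))) = (-230 - 2) + (115 - (-6)*(5 - 2)*((-1 - 5)*(-3 - 5))) = -232 + (115 - (-6)*3*(-6*(-8))) = -232 + (115 - (-6)*3*48) = -232 + (115 - (-6)*144) = -232 + (115 - 1*(-864)) = -232 + (115 + 864) = -232 + 979 = 747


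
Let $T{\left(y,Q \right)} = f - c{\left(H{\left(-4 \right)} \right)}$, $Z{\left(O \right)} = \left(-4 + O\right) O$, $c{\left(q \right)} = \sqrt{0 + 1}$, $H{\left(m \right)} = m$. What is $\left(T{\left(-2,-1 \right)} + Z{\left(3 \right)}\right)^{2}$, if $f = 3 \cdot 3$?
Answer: $25$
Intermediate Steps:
$f = 9$
$c{\left(q \right)} = 1$ ($c{\left(q \right)} = \sqrt{1} = 1$)
$Z{\left(O \right)} = O \left(-4 + O\right)$
$T{\left(y,Q \right)} = 8$ ($T{\left(y,Q \right)} = 9 - 1 = 8$)
$\left(T{\left(-2,-1 \right)} + Z{\left(3 \right)}\right)^{2} = \left(8 + 3 \left(-4 + 3\right)\right)^{2} = \left(8 + 3 \left(-1\right)\right)^{2} = \left(8 - 3\right)^{2} = 5^{2} = 25$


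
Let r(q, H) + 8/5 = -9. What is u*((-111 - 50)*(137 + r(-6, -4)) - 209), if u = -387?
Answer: 39782439/5 ≈ 7.9565e+6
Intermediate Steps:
r(q, H) = -53/5 (r(q, H) = -8/5 - 9 = -53/5)
u*((-111 - 50)*(137 + r(-6, -4)) - 209) = -387*((-111 - 50)*(137 - 53/5) - 209) = -387*(-161*632/5 - 209) = -387*(-101752/5 - 209) = -387*(-102797/5) = 39782439/5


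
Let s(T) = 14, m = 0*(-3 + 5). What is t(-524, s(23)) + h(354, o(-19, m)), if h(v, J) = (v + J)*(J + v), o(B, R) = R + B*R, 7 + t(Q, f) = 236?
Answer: 125545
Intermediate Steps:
m = 0 (m = 0*2 = 0)
t(Q, f) = 229 (t(Q, f) = -7 + 236 = 229)
h(v, J) = (J + v)² (h(v, J) = (J + v)*(J + v) = (J + v)²)
t(-524, s(23)) + h(354, o(-19, m)) = 229 + (0*(1 - 19) + 354)² = 229 + (0*(-18) + 354)² = 229 + (0 + 354)² = 229 + 354² = 229 + 125316 = 125545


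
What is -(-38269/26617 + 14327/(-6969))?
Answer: 648038420/185493873 ≈ 3.4936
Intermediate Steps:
-(-38269/26617 + 14327/(-6969)) = -(-38269*1/26617 + 14327*(-1/6969)) = -(-38269/26617 - 14327/6969) = -1*(-648038420/185493873) = 648038420/185493873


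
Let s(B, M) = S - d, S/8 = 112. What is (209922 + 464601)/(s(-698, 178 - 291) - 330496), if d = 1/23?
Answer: -15514029/7580801 ≈ -2.0465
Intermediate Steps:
d = 1/23 ≈ 0.043478
S = 896 (S = 8*112 = 896)
s(B, M) = 20607/23 (s(B, M) = 896 - 1*1/23 = 896 - 1/23 = 20607/23)
(209922 + 464601)/(s(-698, 178 - 291) - 330496) = (209922 + 464601)/(20607/23 - 330496) = 674523/(-7580801/23) = 674523*(-23/7580801) = -15514029/7580801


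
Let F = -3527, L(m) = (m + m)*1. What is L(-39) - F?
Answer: 3449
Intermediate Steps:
L(m) = 2*m (L(m) = (2*m)*1 = 2*m)
L(-39) - F = 2*(-39) - 1*(-3527) = -78 + 3527 = 3449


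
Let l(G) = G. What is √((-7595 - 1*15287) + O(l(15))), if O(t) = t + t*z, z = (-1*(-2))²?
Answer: I*√22807 ≈ 151.02*I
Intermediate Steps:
z = 4 (z = 2² = 4)
O(t) = 5*t (O(t) = t + t*4 = t + 4*t = 5*t)
√((-7595 - 1*15287) + O(l(15))) = √((-7595 - 1*15287) + 5*15) = √((-7595 - 15287) + 75) = √(-22882 + 75) = √(-22807) = I*√22807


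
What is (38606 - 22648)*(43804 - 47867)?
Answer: -64837354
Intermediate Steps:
(38606 - 22648)*(43804 - 47867) = 15958*(-4063) = -64837354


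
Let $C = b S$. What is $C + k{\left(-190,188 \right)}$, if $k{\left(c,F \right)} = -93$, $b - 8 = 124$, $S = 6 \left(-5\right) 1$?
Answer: $-4053$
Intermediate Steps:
$S = -30$ ($S = \left(-30\right) 1 = -30$)
$b = 132$ ($b = 8 + 124 = 132$)
$C = -3960$ ($C = 132 \left(-30\right) = -3960$)
$C + k{\left(-190,188 \right)} = -3960 - 93 = -4053$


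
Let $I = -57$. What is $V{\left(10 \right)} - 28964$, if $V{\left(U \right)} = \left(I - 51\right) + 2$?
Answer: $-29070$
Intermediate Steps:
$V{\left(U \right)} = -106$ ($V{\left(U \right)} = \left(-57 - 51\right) + 2 = -108 + 2 = -106$)
$V{\left(10 \right)} - 28964 = -106 - 28964 = -29070$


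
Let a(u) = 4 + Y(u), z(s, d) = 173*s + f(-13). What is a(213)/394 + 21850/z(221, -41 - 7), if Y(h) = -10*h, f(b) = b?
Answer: -3632341/752934 ≈ -4.8242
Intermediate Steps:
z(s, d) = -13 + 173*s (z(s, d) = 173*s - 13 = -13 + 173*s)
a(u) = 4 - 10*u
a(213)/394 + 21850/z(221, -41 - 7) = (4 - 10*213)/394 + 21850/(-13 + 173*221) = (4 - 2130)*(1/394) + 21850/(-13 + 38233) = -2126*1/394 + 21850/38220 = -1063/197 + 21850*(1/38220) = -1063/197 + 2185/3822 = -3632341/752934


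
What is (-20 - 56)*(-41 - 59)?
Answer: 7600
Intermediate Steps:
(-20 - 56)*(-41 - 59) = -76*(-100) = 7600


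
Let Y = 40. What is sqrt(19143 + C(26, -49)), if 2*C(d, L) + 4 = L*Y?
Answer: sqrt(18161) ≈ 134.76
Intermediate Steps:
C(d, L) = -2 + 20*L (C(d, L) = -2 + (L*40)/2 = -2 + (40*L)/2 = -2 + 20*L)
sqrt(19143 + C(26, -49)) = sqrt(19143 + (-2 + 20*(-49))) = sqrt(19143 + (-2 - 980)) = sqrt(19143 - 982) = sqrt(18161)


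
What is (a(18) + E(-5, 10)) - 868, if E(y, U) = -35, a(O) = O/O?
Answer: -902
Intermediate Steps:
a(O) = 1
(a(18) + E(-5, 10)) - 868 = (1 - 35) - 868 = -34 - 868 = -902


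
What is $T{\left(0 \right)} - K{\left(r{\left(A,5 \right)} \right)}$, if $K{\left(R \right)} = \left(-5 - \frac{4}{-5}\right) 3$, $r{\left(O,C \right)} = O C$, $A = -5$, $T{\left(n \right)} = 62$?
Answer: $\frac{373}{5} \approx 74.6$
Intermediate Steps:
$r{\left(O,C \right)} = C O$
$K{\left(R \right)} = - \frac{63}{5}$ ($K{\left(R \right)} = \left(-5 - - \frac{4}{5}\right) 3 = \left(-5 + \frac{4}{5}\right) 3 = \left(- \frac{21}{5}\right) 3 = - \frac{63}{5}$)
$T{\left(0 \right)} - K{\left(r{\left(A,5 \right)} \right)} = 62 - - \frac{63}{5} = 62 + \frac{63}{5} = \frac{373}{5}$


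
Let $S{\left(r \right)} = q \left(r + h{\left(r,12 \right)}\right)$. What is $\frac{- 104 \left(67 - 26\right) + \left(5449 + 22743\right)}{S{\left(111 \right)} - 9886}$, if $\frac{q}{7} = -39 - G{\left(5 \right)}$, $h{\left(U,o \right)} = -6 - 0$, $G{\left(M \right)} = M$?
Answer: $- \frac{11964}{21113} \approx -0.56666$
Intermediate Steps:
$h{\left(U,o \right)} = -6$ ($h{\left(U,o \right)} = -6 + 0 = -6$)
$q = -308$ ($q = 7 \left(-39 - 5\right) = 7 \left(-44\right) = -308$)
$S{\left(r \right)} = 1848 - 308 r$ ($S{\left(r \right)} = - 308 \left(r - 6\right) = - 308 \left(-6 + r\right) = 1848 - 308 r$)
$\frac{- 104 \left(67 - 26\right) + \left(5449 + 22743\right)}{S{\left(111 \right)} - 9886} = \frac{- 104 \left(67 - 26\right) + \left(5449 + 22743\right)}{\left(1848 - 34188\right) - 9886} = \frac{\left(-104\right) 41 + 28192}{\left(1848 - 34188\right) - 9886} = \frac{-4264 + 28192}{-32340 - 9886} = \frac{23928}{-42226} = 23928 \left(- \frac{1}{42226}\right) = - \frac{11964}{21113}$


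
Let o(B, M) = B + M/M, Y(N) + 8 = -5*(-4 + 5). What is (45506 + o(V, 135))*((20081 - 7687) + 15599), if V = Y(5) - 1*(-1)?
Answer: 1273541535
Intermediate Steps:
Y(N) = -13 (Y(N) = -8 - 5*(-4 + 5) = -8 - 5*1 = -8 - 5 = -13)
V = -12 (V = -13 - 1*(-1) = -13 + 1 = -12)
o(B, M) = 1 + B (o(B, M) = B + 1 = 1 + B)
(45506 + o(V, 135))*((20081 - 7687) + 15599) = (45506 + (1 - 12))*((20081 - 7687) + 15599) = (45506 - 11)*(12394 + 15599) = 45495*27993 = 1273541535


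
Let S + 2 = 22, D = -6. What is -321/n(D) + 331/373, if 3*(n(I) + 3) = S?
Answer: -355558/4103 ≈ -86.658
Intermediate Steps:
S = 20 (S = -2 + 22 = 20)
n(I) = 11/3 (n(I) = -3 + (⅓)*20 = -3 + 20/3 = 11/3)
-321/n(D) + 331/373 = -321/11/3 + 331/373 = -321*3/11 + 331*(1/373) = -963/11 + 331/373 = -355558/4103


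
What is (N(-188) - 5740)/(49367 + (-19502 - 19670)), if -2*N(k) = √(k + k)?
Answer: -1148/2039 - I*√94/10195 ≈ -0.56302 - 0.00095099*I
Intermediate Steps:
N(k) = -√2*√k/2 (N(k) = -√(k + k)/2 = -√2*√k/2)
(N(-188) - 5740)/(49367 + (-19502 - 19670)) = (-√2*√(-188)/2 - 5740)/(49367 + (-19502 - 19670)) = (-√2*2*I*√47/2 - 5740)/(49367 - 39172) = (-I*√94 - 5740)/10195 = (-5740 - I*√94)*(1/10195) = -1148/2039 - I*√94/10195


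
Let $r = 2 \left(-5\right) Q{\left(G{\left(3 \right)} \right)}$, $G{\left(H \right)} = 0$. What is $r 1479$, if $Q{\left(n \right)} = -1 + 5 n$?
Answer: $14790$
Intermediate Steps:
$r = 10$ ($r = 2 \left(-5\right) \left(-1 + 5 \cdot 0\right) = - 10 \left(-1 + 0\right) = \left(-10\right) \left(-1\right) = 10$)
$r 1479 = 10 \cdot 1479 = 14790$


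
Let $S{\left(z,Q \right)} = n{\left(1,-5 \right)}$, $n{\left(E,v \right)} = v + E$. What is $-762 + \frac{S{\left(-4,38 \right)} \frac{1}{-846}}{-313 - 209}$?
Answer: $- \frac{84127087}{110403} \approx -762.0$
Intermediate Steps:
$n{\left(E,v \right)} = E + v$
$S{\left(z,Q \right)} = -4$ ($S{\left(z,Q \right)} = 1 - 5 = -4$)
$-762 + \frac{S{\left(-4,38 \right)} \frac{1}{-846}}{-313 - 209} = -762 + \frac{\left(-4\right) \frac{1}{-846}}{-313 - 209} = -762 + \frac{\left(-4\right) \left(- \frac{1}{846}\right)}{-522} = -762 + \frac{2}{423} \left(- \frac{1}{522}\right) = -762 - \frac{1}{110403} = - \frac{84127087}{110403}$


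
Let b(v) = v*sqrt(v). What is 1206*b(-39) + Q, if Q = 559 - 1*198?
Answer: 361 - 47034*I*sqrt(39) ≈ 361.0 - 2.9373e+5*I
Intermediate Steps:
b(v) = v**(3/2)
Q = 361 (Q = 559 - 198 = 361)
1206*b(-39) + Q = 1206*(-39)**(3/2) + 361 = 1206*(-39*I*sqrt(39)) + 361 = -47034*I*sqrt(39) + 361 = 361 - 47034*I*sqrt(39)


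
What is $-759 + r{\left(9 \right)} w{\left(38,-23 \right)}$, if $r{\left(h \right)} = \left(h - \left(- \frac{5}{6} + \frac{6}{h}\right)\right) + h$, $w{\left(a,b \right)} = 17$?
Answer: $- \frac{2701}{6} \approx -450.17$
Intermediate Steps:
$r{\left(h \right)} = \frac{5}{6} - \frac{6}{h} + 2 h$ ($r{\left(h \right)} = \left(h - \left(- \frac{5}{6} + \frac{6}{h}\right)\right) + h = \left(h + \left(\frac{5}{6} - \frac{6}{h}\right)\right) + h = \left(\frac{5}{6} + h - \frac{6}{h}\right) + h = \frac{5}{6} - \frac{6}{h} + 2 h$)
$-759 + r{\left(9 \right)} w{\left(38,-23 \right)} = -759 + \left(\frac{5}{6} - \frac{6}{9} + 2 \cdot 9\right) 17 = -759 + \left(\frac{5}{6} - \frac{2}{3} + 18\right) 17 = -759 + \frac{109}{6} \cdot 17 = -759 + \frac{1853}{6} = - \frac{2701}{6}$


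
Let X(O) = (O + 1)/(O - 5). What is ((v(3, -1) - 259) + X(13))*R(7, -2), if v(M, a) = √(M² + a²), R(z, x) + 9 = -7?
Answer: 4116 - 16*√10 ≈ 4065.4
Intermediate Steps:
X(O) = (1 + O)/(-5 + O)
R(z, x) = -16 (R(z, x) = -9 - 7 = -16)
((v(3, -1) - 259) + X(13))*R(7, -2) = ((√(3² + (-1)²) - 259) + (1 + 13)/(-5 + 13))*(-16) = ((√(9 + 1) - 259) + 14/8)*(-16) = ((√10 - 259) + (⅛)*14)*(-16) = ((-259 + √10) + 7/4)*(-16) = (-1029/4 + √10)*(-16) = 4116 - 16*√10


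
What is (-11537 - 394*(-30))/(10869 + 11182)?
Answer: 283/22051 ≈ 0.012834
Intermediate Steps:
(-11537 - 394*(-30))/(10869 + 11182) = (-11537 + 11820)/22051 = 283*(1/22051) = 283/22051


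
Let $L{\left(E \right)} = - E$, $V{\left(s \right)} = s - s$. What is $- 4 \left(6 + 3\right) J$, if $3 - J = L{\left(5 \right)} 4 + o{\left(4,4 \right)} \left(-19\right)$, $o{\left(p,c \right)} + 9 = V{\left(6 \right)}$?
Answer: $5328$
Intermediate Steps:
$V{\left(s \right)} = 0$
$o{\left(p,c \right)} = -9$ ($o{\left(p,c \right)} = -9 + 0 = -9$)
$J = -148$ ($J = 3 - \left(\left(-1\right) 5 \cdot 4 - -171\right) = 3 - \left(\left(-5\right) 4 + 171\right) = 3 - \left(-20 + 171\right) = 3 - 151 = -148$)
$- 4 \left(6 + 3\right) J = - 4 \left(6 + 3\right) \left(-148\right) = \left(-4\right) 9 \left(-148\right) = \left(-36\right) \left(-148\right) = 5328$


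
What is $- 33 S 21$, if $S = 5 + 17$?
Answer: $-15246$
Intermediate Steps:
$S = 22$
$- 33 S 21 = \left(-33\right) 22 \cdot 21 = \left(-726\right) 21 = -15246$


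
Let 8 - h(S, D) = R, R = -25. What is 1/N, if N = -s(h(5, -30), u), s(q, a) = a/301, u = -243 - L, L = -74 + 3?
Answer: 7/4 ≈ 1.7500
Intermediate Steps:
h(S, D) = 33 (h(S, D) = 8 - 1*(-25) = 8 + 25 = 33)
L = -71
u = -172 (u = -243 - 1*(-71) = -243 + 71 = -172)
s(q, a) = a/301 (s(q, a) = a*(1/301) = a/301)
N = 4/7 (N = -(-172)/301 = -1*(-4/7) = 4/7 ≈ 0.57143)
1/N = 1/(4/7) = 7/4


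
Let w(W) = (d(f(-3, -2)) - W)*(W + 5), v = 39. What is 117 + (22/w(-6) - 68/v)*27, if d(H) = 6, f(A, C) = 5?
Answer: 531/26 ≈ 20.423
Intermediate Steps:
w(W) = (5 + W)*(6 - W) (w(W) = (6 - W)*(W + 5) = (6 - W)*(5 + W) = (5 + W)*(6 - W))
117 + (22/w(-6) - 68/v)*27 = 117 + (22/(30 - 6 - 1*(-6)²) - 68/39)*27 = 117 + (22/(30 - 6 - 1*36) - 68*1/39)*27 = 117 + (22/(30 - 6 - 36) - 68/39)*27 = 117 + (22/(-12) - 68/39)*27 = 117 + (22*(-1/12) - 68/39)*27 = 117 + (-11/6 - 68/39)*27 = 117 - 93/26*27 = 117 - 2511/26 = 531/26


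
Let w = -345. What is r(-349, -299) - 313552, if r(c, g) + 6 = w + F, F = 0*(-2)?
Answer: -313903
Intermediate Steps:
F = 0
r(c, g) = -351 (r(c, g) = -6 + (-345 + 0) = -6 - 345 = -351)
r(-349, -299) - 313552 = -351 - 313552 = -313903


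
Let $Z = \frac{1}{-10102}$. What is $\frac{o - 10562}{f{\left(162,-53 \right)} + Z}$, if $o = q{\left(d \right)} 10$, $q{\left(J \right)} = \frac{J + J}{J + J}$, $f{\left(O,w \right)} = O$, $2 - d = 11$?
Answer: $- \frac{106596304}{1636523} \approx -65.136$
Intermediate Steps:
$d = -9$ ($d = 2 - 11 = -9$)
$q{\left(J \right)} = 1$ ($q{\left(J \right)} = \frac{2 J}{2 J} = 2 J \frac{1}{2 J} = 1$)
$Z = - \frac{1}{10102} \approx -9.899 \cdot 10^{-5}$
$o = 10$ ($o = 1 \cdot 10 = 10$)
$\frac{o - 10562}{f{\left(162,-53 \right)} + Z} = \frac{10 - 10562}{162 - \frac{1}{10102}} = - \frac{10552}{\frac{1636523}{10102}} = \left(-10552\right) \frac{10102}{1636523} = - \frac{106596304}{1636523}$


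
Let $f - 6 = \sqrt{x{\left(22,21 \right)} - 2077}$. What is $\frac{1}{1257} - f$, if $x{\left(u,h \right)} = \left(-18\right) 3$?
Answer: $- \frac{7541}{1257} - i \sqrt{2131} \approx -5.9992 - 46.163 i$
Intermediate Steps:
$x{\left(u,h \right)} = -54$
$f = 6 + i \sqrt{2131}$ ($f = 6 + \sqrt{-54 - 2077} = 6 + \sqrt{-2131} = 6 + i \sqrt{2131} \approx 6.0 + 46.163 i$)
$\frac{1}{1257} - f = \frac{1}{1257} - \left(6 + i \sqrt{2131}\right) = - \frac{7541}{1257} - i \sqrt{2131}$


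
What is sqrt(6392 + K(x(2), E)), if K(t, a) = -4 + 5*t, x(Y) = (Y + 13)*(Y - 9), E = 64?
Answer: sqrt(5863) ≈ 76.570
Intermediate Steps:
x(Y) = (-9 + Y)*(13 + Y) (x(Y) = (13 + Y)*(-9 + Y) = (-9 + Y)*(13 + Y))
sqrt(6392 + K(x(2), E)) = sqrt(6392 + (-4 + 5*(-117 + 2**2 + 4*2))) = sqrt(6392 + (-4 + 5*(-117 + 4 + 8))) = sqrt(6392 + (-4 + 5*(-105))) = sqrt(6392 + (-4 - 525)) = sqrt(6392 - 529) = sqrt(5863)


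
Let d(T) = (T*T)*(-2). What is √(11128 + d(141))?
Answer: I*√28634 ≈ 169.22*I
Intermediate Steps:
d(T) = -2*T² (d(T) = T²*(-2) = -2*T²)
√(11128 + d(141)) = √(11128 - 2*141²) = √(11128 - 2*19881) = √(11128 - 39762) = √(-28634) = I*√28634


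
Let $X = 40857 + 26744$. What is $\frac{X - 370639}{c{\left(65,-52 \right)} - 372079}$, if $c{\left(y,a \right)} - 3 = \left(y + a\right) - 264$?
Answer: $\frac{303038}{372327} \approx 0.8139$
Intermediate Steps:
$c{\left(y,a \right)} = -261 + a + y$ ($c{\left(y,a \right)} = 3 - \left(264 - a - y\right) = 3 + \left(-264 + a + y\right) = -261 + a + y$)
$X = 67601$
$\frac{X - 370639}{c{\left(65,-52 \right)} - 372079} = \frac{67601 - 370639}{\left(-261 - 52 + 65\right) - 372079} = - \frac{303038}{-248 - 372079} = - \frac{303038}{-372327} = \left(-303038\right) \left(- \frac{1}{372327}\right) = \frac{303038}{372327}$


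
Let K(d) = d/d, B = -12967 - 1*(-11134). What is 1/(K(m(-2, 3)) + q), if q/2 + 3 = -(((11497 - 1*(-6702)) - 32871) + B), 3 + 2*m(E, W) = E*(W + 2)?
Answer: 1/33005 ≈ 3.0298e-5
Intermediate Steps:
B = -1833 (B = -12967 + 11134 = -1833)
m(E, W) = -3/2 + E*(2 + W)/2 (m(E, W) = -3/2 + (E*(W + 2))/2 = -3/2 + (E*(2 + W))/2 = -3/2 + E*(2 + W)/2)
K(d) = 1
q = 33004 (q = -6 + 2*(-(((11497 - 1*(-6702)) - 32871) - 1833)) = -6 + 2*(-(((11497 + 6702) - 32871) - 1833)) = -6 + 2*(-((18199 - 32871) - 1833)) = -6 + 2*(-(-14672 - 1833)) = -6 + 2*(-1*(-16505)) = -6 + 2*16505 = -6 + 33010 = 33004)
1/(K(m(-2, 3)) + q) = 1/(1 + 33004) = 1/33005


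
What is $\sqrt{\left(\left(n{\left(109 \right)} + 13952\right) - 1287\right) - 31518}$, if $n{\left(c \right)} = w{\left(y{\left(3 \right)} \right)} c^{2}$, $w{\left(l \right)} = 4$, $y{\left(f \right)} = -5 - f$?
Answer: $\sqrt{28671} \approx 169.33$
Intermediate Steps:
$n{\left(c \right)} = 4 c^{2}$
$\sqrt{\left(\left(n{\left(109 \right)} + 13952\right) - 1287\right) - 31518} = \sqrt{\left(\left(4 \cdot 109^{2} + 13952\right) - 1287\right) - 31518} = \sqrt{\left(\left(4 \cdot 11881 + 13952\right) - 1287\right) - 31518} = \sqrt{\left(\left(47524 + 13952\right) - 1287\right) - 31518} = \sqrt{\left(61476 - 1287\right) - 31518} = \sqrt{60189 - 31518} = \sqrt{28671}$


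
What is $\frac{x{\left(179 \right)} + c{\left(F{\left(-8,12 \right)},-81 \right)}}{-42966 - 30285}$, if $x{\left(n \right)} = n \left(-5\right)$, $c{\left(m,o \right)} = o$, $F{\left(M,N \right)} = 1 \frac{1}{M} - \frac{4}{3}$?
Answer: $\frac{976}{73251} \approx 0.013324$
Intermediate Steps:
$F{\left(M,N \right)} = - \frac{4}{3} + \frac{1}{M}$ ($F{\left(M,N \right)} = \frac{1}{M} - \frac{4}{3} = - \frac{4}{3} + \frac{1}{M}$)
$x{\left(n \right)} = - 5 n$
$\frac{x{\left(179 \right)} + c{\left(F{\left(-8,12 \right)},-81 \right)}}{-42966 - 30285} = \frac{\left(-5\right) 179 - 81}{-42966 - 30285} = \frac{-895 - 81}{-73251} = \left(-976\right) \left(- \frac{1}{73251}\right) = \frac{976}{73251}$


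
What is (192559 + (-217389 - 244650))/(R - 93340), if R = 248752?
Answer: -67370/38853 ≈ -1.7340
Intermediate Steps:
(192559 + (-217389 - 244650))/(R - 93340) = (192559 + (-217389 - 244650))/(248752 - 93340) = (192559 - 462039)/155412 = -269480*1/155412 = -67370/38853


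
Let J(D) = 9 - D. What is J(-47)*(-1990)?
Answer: -111440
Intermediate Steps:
J(-47)*(-1990) = (9 - 1*(-47))*(-1990) = (9 + 47)*(-1990) = 56*(-1990) = -111440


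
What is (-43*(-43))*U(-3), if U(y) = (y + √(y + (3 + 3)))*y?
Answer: 16641 - 5547*√3 ≈ 7033.3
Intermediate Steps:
U(y) = y*(y + √(6 + y)) (U(y) = (y + √(y + 6))*y = (y + √(6 + y))*y = y*(y + √(6 + y)))
(-43*(-43))*U(-3) = (-43*(-43))*(-3*(-3 + √(6 - 3))) = 1849*(-3*(-3 + √3)) = 1849*(9 - 3*√3) = 16641 - 5547*√3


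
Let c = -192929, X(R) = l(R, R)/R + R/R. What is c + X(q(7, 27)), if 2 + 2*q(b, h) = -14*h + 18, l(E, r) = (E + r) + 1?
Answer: -34919607/181 ≈ -1.9293e+5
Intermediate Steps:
l(E, r) = 1 + E + r
q(b, h) = 8 - 7*h (q(b, h) = -1 + (-14*h + 18)/2 = -1 + (18 - 14*h)/2 = -1 + (9 - 7*h) = 8 - 7*h)
X(R) = 1 + (1 + 2*R)/R (X(R) = (1 + R + R)/R + R/R = (1 + 2*R)/R + 1 = 1 + (1 + 2*R)/R)
c + X(q(7, 27)) = -192929 + (3 + 1/(8 - 7*27)) = -192929 + (3 + 1/(8 - 189)) = -192929 + (3 + 1/(-181)) = -192929 + (3 - 1/181) = -192929 + 542/181 = -34919607/181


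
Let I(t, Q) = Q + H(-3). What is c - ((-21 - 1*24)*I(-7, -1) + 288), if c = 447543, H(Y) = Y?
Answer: 447075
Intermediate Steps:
I(t, Q) = -3 + Q (I(t, Q) = Q - 3 = -3 + Q)
c - ((-21 - 1*24)*I(-7, -1) + 288) = 447543 - ((-21 - 1*24)*(-3 - 1) + 288) = 447543 - ((-21 - 24)*(-4) + 288) = 447543 - (-45*(-4) + 288) = 447543 - (180 + 288) = 447543 - 1*468 = 447543 - 468 = 447075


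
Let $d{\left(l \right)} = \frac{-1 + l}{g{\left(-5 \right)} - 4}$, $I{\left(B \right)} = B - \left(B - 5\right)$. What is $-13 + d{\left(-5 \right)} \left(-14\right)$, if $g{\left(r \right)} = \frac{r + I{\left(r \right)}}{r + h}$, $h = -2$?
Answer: $-34$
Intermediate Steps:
$I{\left(B \right)} = 5$ ($I{\left(B \right)} = B - \left(-5 + B\right) = 5$)
$g{\left(r \right)} = \frac{5 + r}{-2 + r}$ ($g{\left(r \right)} = \frac{r + 5}{r - 2} = \frac{5 + r}{-2 + r}$)
$d{\left(l \right)} = \frac{1}{4} - \frac{l}{4}$ ($d{\left(l \right)} = \frac{-1 + l}{\frac{5 - 5}{-2 - 5} - 4} = \frac{-1 + l}{\frac{1}{-7} \cdot 0 - 4} = \frac{-1 + l}{\left(- \frac{1}{7}\right) 0 - 4} = \frac{-1 + l}{0 - 4} = \frac{-1 + l}{-4} = \left(-1 + l\right) \left(- \frac{1}{4}\right) = \frac{1}{4} - \frac{l}{4}$)
$-13 + d{\left(-5 \right)} \left(-14\right) = -13 + \left(\frac{1}{4} - - \frac{5}{4}\right) \left(-14\right) = -13 + \left(\frac{1}{4} + \frac{5}{4}\right) \left(-14\right) = -13 + \frac{3}{2} \left(-14\right) = -13 - 21 = -34$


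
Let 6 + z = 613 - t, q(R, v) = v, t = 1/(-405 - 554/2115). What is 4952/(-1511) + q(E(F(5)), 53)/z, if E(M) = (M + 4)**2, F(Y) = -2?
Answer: -2507782216229/786142200598 ≈ -3.1900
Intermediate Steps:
t = -2115/857129 (t = 1/(-405 - 554*1/2115) = 1/(-405 - 554/2115) = 1/(-857129/2115) = -2115/857129 ≈ -0.0024675)
E(M) = (4 + M)**2
z = 520279418/857129 (z = -6 + (613 - 1*(-2115/857129)) = -6 + (613 + 2115/857129) = -6 + 525422192/857129 = 520279418/857129 ≈ 607.00)
4952/(-1511) + q(E(F(5)), 53)/z = 4952/(-1511) + 53/(520279418/857129) = 4952*(-1/1511) + 53*(857129/520279418) = -4952/1511 + 45427837/520279418 = -2507782216229/786142200598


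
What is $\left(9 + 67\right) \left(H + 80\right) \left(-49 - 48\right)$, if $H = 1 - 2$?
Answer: $-582388$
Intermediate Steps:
$H = -1$ ($H = 1 - 2 = -1$)
$\left(9 + 67\right) \left(H + 80\right) \left(-49 - 48\right) = \left(9 + 67\right) \left(-1 + 80\right) \left(-49 - 48\right) = 76 \cdot 79 \left(-97\right) = 76 \left(-7663\right) = -582388$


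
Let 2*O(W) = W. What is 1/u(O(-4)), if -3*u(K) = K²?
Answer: -¾ ≈ -0.75000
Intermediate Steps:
O(W) = W/2
u(K) = -K²/3
1/u(O(-4)) = 1/(-((½)*(-4))²/3) = 1/(-⅓*(-2)²) = 1/(-⅓*4) = 1/(-4/3) = -¾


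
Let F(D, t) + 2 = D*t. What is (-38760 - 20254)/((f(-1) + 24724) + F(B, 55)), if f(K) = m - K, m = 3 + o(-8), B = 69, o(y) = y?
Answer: -59014/28513 ≈ -2.0697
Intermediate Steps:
F(D, t) = -2 + D*t
m = -5 (m = 3 - 8 = -5)
f(K) = -5 - K
(-38760 - 20254)/((f(-1) + 24724) + F(B, 55)) = (-38760 - 20254)/(((-5 - 1*(-1)) + 24724) + (-2 + 69*55)) = -59014/(((-5 + 1) + 24724) + (-2 + 3795)) = -59014/((-4 + 24724) + 3793) = -59014/(24720 + 3793) = -59014/28513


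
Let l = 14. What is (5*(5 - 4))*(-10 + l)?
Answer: 20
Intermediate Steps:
(5*(5 - 4))*(-10 + l) = (5*(5 - 4))*(-10 + 14) = (5*1)*4 = 5*4 = 20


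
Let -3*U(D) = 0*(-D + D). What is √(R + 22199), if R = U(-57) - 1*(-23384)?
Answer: √45583 ≈ 213.50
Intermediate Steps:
U(D) = 0 (U(D) = -0*(-D + D) = -0*0 = -⅓*0 = 0)
R = 23384 (R = 0 - 1*(-23384) = 0 + 23384 = 23384)
√(R + 22199) = √(23384 + 22199) = √45583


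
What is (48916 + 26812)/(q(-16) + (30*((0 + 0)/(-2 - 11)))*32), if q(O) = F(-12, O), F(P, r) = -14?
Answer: -37864/7 ≈ -5409.1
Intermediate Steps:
q(O) = -14
(48916 + 26812)/(q(-16) + (30*((0 + 0)/(-2 - 11)))*32) = (48916 + 26812)/(-14 + (30*((0 + 0)/(-2 - 11)))*32) = 75728/(-14 + (30*(0/(-13)))*32) = 75728/(-14 + (30*(0*(-1/13)))*32) = 75728/(-14 + (30*0)*32) = 75728/(-14 + 0*32) = 75728/(-14 + 0) = 75728/(-14) = 75728*(-1/14) = -37864/7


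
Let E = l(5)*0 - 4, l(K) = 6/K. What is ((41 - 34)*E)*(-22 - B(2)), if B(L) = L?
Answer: 672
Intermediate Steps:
E = -4 (E = (6/5)*0 - 4 = 0 - 4 = -4)
((41 - 34)*E)*(-22 - B(2)) = ((41 - 34)*(-4))*(-22 - 1*2) = (7*(-4))*(-22 - 2) = -28*(-24) = 672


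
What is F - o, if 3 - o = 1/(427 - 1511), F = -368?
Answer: -402165/1084 ≈ -371.00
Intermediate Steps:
o = 3253/1084 (o = 3 - 1/(427 - 1511) = 3 - 1/(-1084) = 3 - 1*(-1/1084) = 3 + 1/1084 = 3253/1084 ≈ 3.0009)
F - o = -368 - 1*3253/1084 = -368 - 3253/1084 = -402165/1084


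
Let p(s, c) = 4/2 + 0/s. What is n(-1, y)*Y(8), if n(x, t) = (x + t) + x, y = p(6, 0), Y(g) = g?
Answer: 0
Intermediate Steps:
p(s, c) = 2 (p(s, c) = 4*(1/2) + 0 = 2 + 0 = 2)
y = 2
n(x, t) = t + 2*x (n(x, t) = (t + x) + x = t + 2*x)
n(-1, y)*Y(8) = (2 + 2*(-1))*8 = (2 - 2)*8 = 0*8 = 0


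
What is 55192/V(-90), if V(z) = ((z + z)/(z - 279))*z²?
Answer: 282859/20250 ≈ 13.968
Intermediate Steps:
V(z) = 2*z³/(-279 + z) (V(z) = ((2*z)/(-279 + z))*z² = (2*z/(-279 + z))*z² = 2*z³/(-279 + z))
55192/V(-90) = 55192/((2*(-90)³/(-279 - 90))) = 55192/((2*(-729000)/(-369))) = 55192/((2*(-729000)*(-1/369))) = 55192/(162000/41) = 55192*(41/162000) = 282859/20250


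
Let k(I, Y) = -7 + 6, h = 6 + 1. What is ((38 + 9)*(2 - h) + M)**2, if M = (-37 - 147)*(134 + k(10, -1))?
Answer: 610435849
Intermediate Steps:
h = 7
k(I, Y) = -1
M = -24472 (M = (-37 - 147)*(134 - 1) = -184*133 = -24472)
((38 + 9)*(2 - h) + M)**2 = ((38 + 9)*(2 - 1*7) - 24472)**2 = (47*(2 - 7) - 24472)**2 = (47*(-5) - 24472)**2 = (-235 - 24472)**2 = (-24707)**2 = 610435849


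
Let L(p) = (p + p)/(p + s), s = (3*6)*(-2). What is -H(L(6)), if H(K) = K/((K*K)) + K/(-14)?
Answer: 173/70 ≈ 2.4714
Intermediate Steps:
s = -36 (s = 18*(-2) = -36)
L(p) = 2*p/(-36 + p) (L(p) = (p + p)/(p - 36) = (2*p)/(-36 + p) = 2*p/(-36 + p))
H(K) = 1/K - K/14 (H(K) = K/(K²) + K*(-1/14) = K/K² - K/14 = 1/K - K/14)
-H(L(6)) = -(1/(2*6/(-36 + 6)) - 6/(7*(-36 + 6))) = -(1/(2*6/(-30)) - 6/(7*(-30))) = -(1/(2*6*(-1/30)) - 6*(-1)/(7*30)) = -(1/(-⅖) - 1/14*(-⅖)) = -(-5/2 + 1/35) = -1*(-173/70) = 173/70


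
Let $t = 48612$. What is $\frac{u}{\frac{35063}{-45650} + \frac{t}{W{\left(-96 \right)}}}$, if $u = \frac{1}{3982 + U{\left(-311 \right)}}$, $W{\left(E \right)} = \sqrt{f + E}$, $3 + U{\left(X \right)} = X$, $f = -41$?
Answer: $- \frac{15663268225}{1290238058880461083286} + \frac{25325910142500 i \sqrt{137}}{4515833206081613791501} \approx -1.214 \cdot 10^{-11} + 6.5643 \cdot 10^{-8} i$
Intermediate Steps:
$U{\left(X \right)} = -3 + X$
$W{\left(E \right)} = \sqrt{-41 + E}$
$u = \frac{1}{3668}$ ($u = \frac{1}{3982 - 314} = \frac{1}{3668} \approx 0.00027263$)
$\frac{u}{\frac{35063}{-45650} + \frac{t}{W{\left(-96 \right)}}} = \frac{1}{3668 \left(\frac{35063}{-45650} + \frac{48612}{\sqrt{-41 - 96}}\right)} = \frac{1}{3668 \left(35063 \left(- \frac{1}{45650}\right) + \frac{48612}{\sqrt{-137}}\right)} = \frac{1}{3668 \left(- \frac{35063}{45650} + \frac{48612}{i \sqrt{137}}\right)} = \frac{1}{3668 \left(- \frac{35063}{45650} + 48612 \left(- \frac{i \sqrt{137}}{137}\right)\right)} = \frac{1}{3668 \left(- \frac{35063}{45650} - \frac{48612 i \sqrt{137}}{137}\right)}$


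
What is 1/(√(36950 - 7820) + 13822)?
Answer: 6911/95509277 - √29130/191018554 ≈ 7.1466e-5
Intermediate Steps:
1/(√(36950 - 7820) + 13822) = 1/(√29130 + 13822) = 1/(13822 + √29130)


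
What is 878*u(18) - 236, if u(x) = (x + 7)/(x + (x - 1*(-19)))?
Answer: 1794/11 ≈ 163.09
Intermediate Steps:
u(x) = (7 + x)/(19 + 2*x) (u(x) = (7 + x)/(x + (x + 19)) = (7 + x)/(x + (19 + x)) = (7 + x)/(19 + 2*x))
878*u(18) - 236 = 878*((7 + 18)/(19 + 2*18)) - 236 = 878*(25/(19 + 36)) - 236 = 878*(25/55) - 236 = 878*((1/55)*25) - 236 = 878*(5/11) - 236 = 4390/11 - 236 = 1794/11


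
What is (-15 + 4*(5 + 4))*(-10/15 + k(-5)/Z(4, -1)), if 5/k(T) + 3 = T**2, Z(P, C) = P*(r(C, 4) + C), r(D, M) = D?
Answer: -2569/176 ≈ -14.597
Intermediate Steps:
Z(P, C) = 2*C*P (Z(P, C) = P*(C + C) = P*(2*C) = 2*C*P)
k(T) = 5/(-3 + T**2)
(-15 + 4*(5 + 4))*(-10/15 + k(-5)/Z(4, -1)) = (-15 + 4*(5 + 4))*(-10/15 + (5/(-3 + (-5)**2))/((2*(-1)*4))) = (-15 + 4*9)*(-10*1/15 + (5/(-3 + 25))/(-8)) = (-15 + 36)*(-2/3 + (5/22)*(-1/8)) = 21*(-2/3 + (5*(1/22))*(-1/8)) = 21*(-2/3 + (5/22)*(-1/8)) = 21*(-2/3 - 5/176) = 21*(-367/528) = -2569/176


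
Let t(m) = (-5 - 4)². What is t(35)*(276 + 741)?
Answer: 82377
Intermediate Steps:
t(m) = 81 (t(m) = (-9)² = 81)
t(35)*(276 + 741) = 81*(276 + 741) = 81*1017 = 82377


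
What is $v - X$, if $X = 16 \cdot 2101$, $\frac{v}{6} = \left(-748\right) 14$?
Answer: $-96448$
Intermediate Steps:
$v = -62832$ ($v = 6 \left(\left(-748\right) 14\right) = 6 \left(-10472\right) = -62832$)
$X = 33616$
$v - X = -62832 - 33616 = -96448$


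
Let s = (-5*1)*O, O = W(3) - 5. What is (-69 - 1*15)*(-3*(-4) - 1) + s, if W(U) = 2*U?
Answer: -929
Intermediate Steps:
O = 1 (O = 2*3 - 5 = 6 - 5 = 1)
s = -5 (s = -5*1*1 = -5*1 = -5)
(-69 - 1*15)*(-3*(-4) - 1) + s = (-69 - 1*15)*(-3*(-4) - 1) - 5 = (-69 - 15)*(12 - 1) - 5 = -84*11 - 5 = -924 - 5 = -929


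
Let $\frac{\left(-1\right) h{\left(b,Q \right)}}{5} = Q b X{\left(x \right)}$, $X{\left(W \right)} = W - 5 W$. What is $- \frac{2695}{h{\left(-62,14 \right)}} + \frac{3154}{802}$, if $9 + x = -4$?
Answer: $\frac{10137619}{2585648} \approx 3.9207$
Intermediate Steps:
$x = -13$ ($x = -9 - 4 = -13$)
$X{\left(W \right)} = - 4 W$
$h{\left(b,Q \right)} = - 260 Q b$ ($h{\left(b,Q \right)} = - 5 Q b \left(\left(-4\right) \left(-13\right)\right) = - 5 Q b 52 = - 5 \cdot 52 Q b = - 260 Q b$)
$- \frac{2695}{h{\left(-62,14 \right)}} + \frac{3154}{802} = - \frac{2695}{\left(-260\right) 14 \left(-62\right)} + \frac{3154}{802} = - \frac{2695}{225680} + 3154 \cdot \frac{1}{802} = \left(-2695\right) \frac{1}{225680} + \frac{1577}{401} = - \frac{77}{6448} + \frac{1577}{401} = \frac{10137619}{2585648}$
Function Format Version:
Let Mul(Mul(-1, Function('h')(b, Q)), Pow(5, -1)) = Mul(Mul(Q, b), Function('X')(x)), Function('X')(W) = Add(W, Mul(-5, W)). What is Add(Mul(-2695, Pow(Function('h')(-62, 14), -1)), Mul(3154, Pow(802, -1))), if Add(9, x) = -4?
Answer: Rational(10137619, 2585648) ≈ 3.9207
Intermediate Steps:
x = -13 (x = Add(-9, -4) = -13)
Function('X')(W) = Mul(-4, W)
Function('h')(b, Q) = Mul(-260, Q, b) (Function('h')(b, Q) = Mul(-5, Mul(Mul(Q, b), Mul(-4, -13))) = Mul(-5, Mul(Mul(Q, b), 52)) = Mul(-5, Mul(52, Q, b)) = Mul(-260, Q, b))
Add(Mul(-2695, Pow(Function('h')(-62, 14), -1)), Mul(3154, Pow(802, -1))) = Add(Mul(-2695, Pow(Mul(-260, 14, -62), -1)), Mul(3154, Pow(802, -1))) = Add(Mul(-2695, Pow(225680, -1)), Mul(3154, Rational(1, 802))) = Add(Mul(-2695, Rational(1, 225680)), Rational(1577, 401)) = Add(Rational(-77, 6448), Rational(1577, 401)) = Rational(10137619, 2585648)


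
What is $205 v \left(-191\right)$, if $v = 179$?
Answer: $-7008745$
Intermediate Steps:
$205 v \left(-191\right) = 205 \cdot 179 \left(-191\right) = 36695 \left(-191\right) = -7008745$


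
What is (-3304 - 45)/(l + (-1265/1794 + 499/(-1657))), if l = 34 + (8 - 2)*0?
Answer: -432844854/4264307 ≈ -101.50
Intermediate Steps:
l = 34 (l = 34 + 6*0 = 34 + 0 = 34)
(-3304 - 45)/(l + (-1265/1794 + 499/(-1657))) = (-3304 - 45)/(34 + (-1265/1794 + 499/(-1657))) = -3349/(34 + (-1265*1/1794 + 499*(-1/1657))) = -3349/(34 + (-55/78 - 499/1657)) = -3349/(34 - 130057/129246) = -3349/4264307/129246 = -3349*129246/4264307 = -432844854/4264307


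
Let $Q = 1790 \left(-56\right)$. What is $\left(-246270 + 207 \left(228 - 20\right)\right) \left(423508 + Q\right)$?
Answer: $-65692583352$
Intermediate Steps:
$Q = -100240$
$\left(-246270 + 207 \left(228 - 20\right)\right) \left(423508 + Q\right) = \left(-246270 + 207 \left(228 - 20\right)\right) \left(423508 - 100240\right) = \left(-246270 + 207 \cdot 208\right) 323268 = \left(-246270 + 43056\right) 323268 = \left(-203214\right) 323268 = -65692583352$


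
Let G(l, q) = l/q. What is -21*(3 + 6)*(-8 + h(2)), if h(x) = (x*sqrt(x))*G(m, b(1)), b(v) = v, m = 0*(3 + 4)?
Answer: 1512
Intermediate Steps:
m = 0 (m = 0*7 = 0)
h(x) = 0 (h(x) = (x*sqrt(x))*(0/1) = x**(3/2)*(0*1) = x**(3/2)*0 = 0)
-21*(3 + 6)*(-8 + h(2)) = -21*(3 + 6)*(-8 + 0) = -189*(-8) = -21*(-72) = 1512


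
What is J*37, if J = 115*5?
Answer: 21275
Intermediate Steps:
J = 575
J*37 = 575*37 = 21275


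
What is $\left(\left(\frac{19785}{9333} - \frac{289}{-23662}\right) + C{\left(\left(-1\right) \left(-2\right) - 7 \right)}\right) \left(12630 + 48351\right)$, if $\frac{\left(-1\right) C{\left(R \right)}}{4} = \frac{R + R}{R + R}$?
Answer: $- \frac{2794961666593}{24537494} \approx -1.1391 \cdot 10^{5}$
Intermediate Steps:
$C{\left(R \right)} = -4$ ($C{\left(R \right)} = - 4 \frac{R + R}{R + R} = - 4 \frac{2 R}{2 R} = - 4 \cdot 2 R \frac{1}{2 R} = \left(-4\right) 1 = -4$)
$\left(\left(\frac{19785}{9333} - \frac{289}{-23662}\right) + C{\left(\left(-1\right) \left(-2\right) - 7 \right)}\right) \left(12630 + 48351\right) = \left(\left(\frac{19785}{9333} - \frac{289}{-23662}\right) - 4\right) \left(12630 + 48351\right) = \left(\left(19785 \cdot \frac{1}{9333} - - \frac{289}{23662}\right) - 4\right) 60981 = \left(\left(\frac{6595}{3111} + \frac{289}{23662}\right) - 4\right) 60981 = \left(\frac{156949969}{73612482} - 4\right) 60981 = \left(- \frac{137499959}{73612482}\right) 60981 = - \frac{2794961666593}{24537494}$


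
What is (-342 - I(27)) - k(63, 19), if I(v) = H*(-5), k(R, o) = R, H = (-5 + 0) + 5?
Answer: -405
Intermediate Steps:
H = 0 (H = -5 + 5 = 0)
I(v) = 0 (I(v) = 0*(-5) = 0)
(-342 - I(27)) - k(63, 19) = (-342 - 1*0) - 1*63 = (-342 + 0) - 63 = -342 - 63 = -405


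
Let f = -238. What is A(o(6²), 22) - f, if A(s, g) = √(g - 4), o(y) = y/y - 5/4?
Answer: 238 + 3*√2 ≈ 242.24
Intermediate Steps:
o(y) = -¼ (o(y) = 1 - 5*¼ = 1 - 5/4 = -¼)
A(s, g) = √(-4 + g)
A(o(6²), 22) - f = √(-4 + 22) - 1*(-238) = √18 + 238 = 3*√2 + 238 = 238 + 3*√2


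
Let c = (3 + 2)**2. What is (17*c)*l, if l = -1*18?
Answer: -7650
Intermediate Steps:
l = -18
c = 25 (c = 5**2 = 25)
(17*c)*l = (17*25)*(-18) = 425*(-18) = -7650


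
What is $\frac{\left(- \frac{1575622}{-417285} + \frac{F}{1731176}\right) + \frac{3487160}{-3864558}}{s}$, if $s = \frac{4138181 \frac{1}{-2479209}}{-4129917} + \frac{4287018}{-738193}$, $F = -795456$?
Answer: $- \frac{10719369875571180066727417836309142}{25787374898147844246273593489289315} \approx -0.41568$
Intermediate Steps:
$s = - \frac{43894462991081285821}{7558304530979275029}$ ($s = 4138181 \left(- \frac{1}{2479209}\right) \left(- \frac{1}{4129917}\right) + 4287018 \left(- \frac{1}{738193}\right) = \left(- \frac{4138181}{2479209}\right) \left(- \frac{1}{4129917}\right) - \frac{4287018}{738193} = \frac{4138181}{10238927395653} - \frac{4287018}{738193} = - \frac{43894462991081285821}{7558304530979275029} \approx -5.8074$)
$\frac{\left(- \frac{1575622}{-417285} + \frac{F}{1731176}\right) + \frac{3487160}{-3864558}}{s} = \frac{\left(- \frac{1575622}{-417285} - \frac{795456}{1731176}\right) + \frac{3487160}{-3864558}}{- \frac{43894462991081285821}{7558304530979275029}} = \left(\left(\left(-1575622\right) \left(- \frac{1}{417285}\right) - \frac{99432}{216397}\right) + 3487160 \left(- \frac{1}{3864558}\right)\right) \left(- \frac{7558304530979275029}{43894462991081285821}\right) = \left(\left(\frac{1575622}{417285} - \frac{99432}{216397}\right) - \frac{1743580}{1932279}\right) \left(- \frac{7558304530979275029}{43894462991081285821}\right) = \left(\frac{299468391814}{90299222145} - \frac{1743580}{1932279}\right) \left(- \frac{7558304530979275029}{43894462991081285821}\right) = \frac{140404188972795002}{58161096889039485} \left(- \frac{7558304530979275029}{43894462991081285821}\right) = - \frac{10719369875571180066727417836309142}{25787374898147844246273593489289315}$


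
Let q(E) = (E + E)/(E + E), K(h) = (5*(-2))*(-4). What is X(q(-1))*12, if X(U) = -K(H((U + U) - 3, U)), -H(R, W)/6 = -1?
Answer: -480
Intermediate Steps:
H(R, W) = 6 (H(R, W) = -6*(-1) = 6)
K(h) = 40 (K(h) = -10*(-4) = 40)
q(E) = 1 (q(E) = (2*E)/((2*E)) = (2*E)*(1/(2*E)) = 1)
X(U) = -40 (X(U) = -1*40 = -40)
X(q(-1))*12 = -40*12 = -480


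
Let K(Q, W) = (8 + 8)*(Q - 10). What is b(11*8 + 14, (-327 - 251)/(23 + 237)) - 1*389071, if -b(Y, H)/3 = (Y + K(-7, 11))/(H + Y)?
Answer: -296857273/763 ≈ -3.8907e+5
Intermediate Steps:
K(Q, W) = -160 + 16*Q (K(Q, W) = 16*(-10 + Q) = -160 + 16*Q)
b(Y, H) = -3*(-272 + Y)/(H + Y) (b(Y, H) = -3*(Y + (-160 + 16*(-7)))/(H + Y) = -3*(Y + (-160 - 112))/(H + Y) = -3*(Y - 272)/(H + Y) = -3*(-272 + Y)/(H + Y))
b(11*8 + 14, (-327 - 251)/(23 + 237)) - 1*389071 = 3*(272 - (11*8 + 14))/((-327 - 251)/(23 + 237) + (11*8 + 14)) - 1*389071 = 3*(272 - (88 + 14))/(-578/260 + (88 + 14)) - 389071 = 3*(272 - 1*102)/(-578*1/260 + 102) - 389071 = 3*(272 - 102)/(-289/130 + 102) - 389071 = 3*170/(12971/130) - 389071 = 3*(130/12971)*170 - 389071 = 3900/763 - 389071 = -296857273/763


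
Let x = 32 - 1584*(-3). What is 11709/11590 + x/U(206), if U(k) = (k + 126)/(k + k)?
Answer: 5711967527/961970 ≈ 5937.8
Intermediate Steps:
x = 4784 (x = 32 - 66*(-72) = 32 + 4752 = 4784)
U(k) = (126 + k)/(2*k) (U(k) = (126 + k)/((2*k)) = (126 + k)*(1/(2*k)) = (126 + k)/(2*k))
11709/11590 + x/U(206) = 11709/11590 + 4784/(((1/2)*(126 + 206)/206)) = 11709*(1/11590) + 4784/(((1/2)*(1/206)*332)) = 11709/11590 + 4784/(83/103) = 11709/11590 + 4784*(103/83) = 11709/11590 + 492752/83 = 5711967527/961970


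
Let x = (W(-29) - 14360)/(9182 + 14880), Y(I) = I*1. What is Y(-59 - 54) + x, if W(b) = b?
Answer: -2733395/24062 ≈ -113.60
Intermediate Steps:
Y(I) = I
x = -14389/24062 (x = (-29 - 14360)/(9182 + 14880) = -14389/24062 ≈ -0.59800)
Y(-59 - 54) + x = (-59 - 54) - 14389/24062 = -113 - 14389/24062 = -2733395/24062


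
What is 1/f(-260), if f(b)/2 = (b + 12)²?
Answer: 1/123008 ≈ 8.1296e-6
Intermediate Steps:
f(b) = 2*(12 + b)² (f(b) = 2*(b + 12)² = 2*(12 + b)²)
1/f(-260) = 1/(2*(12 - 260)²) = 1/(2*(-248)²) = 1/(2*61504) = 1/123008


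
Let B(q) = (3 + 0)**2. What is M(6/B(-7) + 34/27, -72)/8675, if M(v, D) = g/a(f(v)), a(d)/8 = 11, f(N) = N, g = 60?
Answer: 3/38170 ≈ 7.8596e-5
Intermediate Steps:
a(d) = 88 (a(d) = 8*11 = 88)
B(q) = 9 (B(q) = 3**2 = 9)
M(v, D) = 15/22 (M(v, D) = 60/88 = 60*(1/88) = 15/22)
M(6/B(-7) + 34/27, -72)/8675 = (15/22)/8675 = (15/22)*(1/8675) = 3/38170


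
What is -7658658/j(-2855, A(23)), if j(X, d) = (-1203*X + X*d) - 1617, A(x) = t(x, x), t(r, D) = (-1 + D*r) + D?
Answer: -7658658/1859843 ≈ -4.1179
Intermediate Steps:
t(r, D) = -1 + D + D*r
A(x) = -1 + x + x² (A(x) = -1 + x + x*x = -1 + x + x²)
j(X, d) = -1617 - 1203*X + X*d
-7658658/j(-2855, A(23)) = -7658658/(-1617 - 1203*(-2855) - 2855*(-1 + 23 + 23²)) = -7658658/(-1617 + 3434565 - 2855*(-1 + 23 + 529)) = -7658658/(-1617 + 3434565 - 2855*551) = -7658658/(-1617 + 3434565 - 1573105) = -7658658/1859843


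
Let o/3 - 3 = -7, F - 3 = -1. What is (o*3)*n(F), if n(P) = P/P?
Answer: -36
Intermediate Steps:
F = 2 (F = 3 - 1 = 2)
o = -12 (o = 9 + 3*(-7) = 9 - 21 = -12)
n(P) = 1
(o*3)*n(F) = -12*3*1 = -36*1 = -36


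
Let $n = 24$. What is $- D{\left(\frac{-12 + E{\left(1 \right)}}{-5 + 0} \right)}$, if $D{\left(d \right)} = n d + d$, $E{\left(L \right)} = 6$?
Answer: $-30$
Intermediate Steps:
$D{\left(d \right)} = 25 d$ ($D{\left(d \right)} = 24 d + d = 25 d$)
$- D{\left(\frac{-12 + E{\left(1 \right)}}{-5 + 0} \right)} = - 25 \frac{-12 + 6}{-5 + 0} = - 25 \left(- \frac{6}{-5}\right) = - 25 \left(\left(-6\right) \left(- \frac{1}{5}\right)\right) = - \frac{25 \cdot 6}{5} = \left(-1\right) 30 = -30$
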